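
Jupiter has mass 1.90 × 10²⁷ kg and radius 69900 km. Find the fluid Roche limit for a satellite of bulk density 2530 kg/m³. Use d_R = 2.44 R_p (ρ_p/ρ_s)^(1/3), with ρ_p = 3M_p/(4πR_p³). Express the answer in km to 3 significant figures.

ρ_p = 3M_p/(4πR_p³) = 3 × (1.90 × 10²⁷) / (4π × (6.99 × 10⁷ m)³) = 1330 kg/m³
d_R = 2.44 × 69900 km × (1330/2530)^(1/3)
    = 1.38 × 10⁵ km

1.38 × 10⁵ km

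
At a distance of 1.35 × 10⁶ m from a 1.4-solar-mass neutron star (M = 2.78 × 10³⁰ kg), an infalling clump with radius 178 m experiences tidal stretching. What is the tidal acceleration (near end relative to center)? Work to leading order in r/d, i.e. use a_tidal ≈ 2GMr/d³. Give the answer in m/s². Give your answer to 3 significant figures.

2.68 × 10⁴ m/s²

Δa = 2GMr/d³
   = 2 × (6.674 × 10⁻¹¹) × (2.78 × 10³⁰) × (178) / (1.35 × 10⁶)³
   = 2.68 × 10⁴ m/s²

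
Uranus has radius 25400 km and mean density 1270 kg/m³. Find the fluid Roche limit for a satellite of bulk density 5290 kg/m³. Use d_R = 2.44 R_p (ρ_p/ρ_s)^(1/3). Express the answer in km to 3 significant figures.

38500 km

d_R = 2.44 × 25400 km × (1270/5290)^(1/3)
    = 38500 km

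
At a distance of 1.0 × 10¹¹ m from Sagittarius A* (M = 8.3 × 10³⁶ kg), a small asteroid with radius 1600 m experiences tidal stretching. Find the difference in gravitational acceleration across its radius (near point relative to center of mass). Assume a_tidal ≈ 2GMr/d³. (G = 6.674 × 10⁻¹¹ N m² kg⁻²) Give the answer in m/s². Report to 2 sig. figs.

Since r ≪ d, expand the inverse-square field across one radius to get the leading 2GMr/d³ term.
Δg = 2GMr/d³
   = 2 × (6.674 × 10⁻¹¹) × (8.3 × 10³⁶) × (1600) / (1.0 × 10¹¹)³
   = 1.8 × 10⁻³ m/s²

1.8 × 10⁻³ m/s²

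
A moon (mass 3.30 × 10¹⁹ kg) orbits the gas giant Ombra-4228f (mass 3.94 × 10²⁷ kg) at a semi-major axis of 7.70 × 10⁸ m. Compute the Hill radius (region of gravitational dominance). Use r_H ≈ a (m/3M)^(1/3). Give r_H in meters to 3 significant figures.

r_H ≈ a (m/3M)^(1/3)
    = (7.70 × 10⁸) × (3.30 × 10¹⁹ / (3 × 3.94 × 10²⁷))^(1/3)
    = 1.08 × 10⁶ m

1.08 × 10⁶ m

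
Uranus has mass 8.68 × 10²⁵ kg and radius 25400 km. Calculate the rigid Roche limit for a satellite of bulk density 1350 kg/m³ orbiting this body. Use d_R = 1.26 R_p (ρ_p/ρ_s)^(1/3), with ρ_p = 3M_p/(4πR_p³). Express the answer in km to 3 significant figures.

ρ_p = 3M_p/(4πR_p³) = 3 × (8.68 × 10²⁵) / (4π × (2.54 × 10⁷ m)³) = 1260 kg/m³
d_R = 1.26 × 25400 km × (1260/1350)^(1/3)
    = 31300 km

31300 km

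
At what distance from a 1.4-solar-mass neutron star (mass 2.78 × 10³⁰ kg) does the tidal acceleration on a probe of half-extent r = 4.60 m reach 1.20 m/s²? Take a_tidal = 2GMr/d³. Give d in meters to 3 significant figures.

1.12 × 10⁷ m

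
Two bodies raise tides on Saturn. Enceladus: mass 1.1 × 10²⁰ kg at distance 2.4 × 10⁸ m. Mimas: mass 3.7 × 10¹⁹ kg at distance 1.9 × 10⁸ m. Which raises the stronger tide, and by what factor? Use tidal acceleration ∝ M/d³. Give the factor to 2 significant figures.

The tide-raising term goes as M/d³ (the gradient of a 1/d² field).
Enceladus: (1.1 × 10²⁰) / (2.4 × 10⁸)³ = 7.957 × 10⁻⁶
Mimas: (3.7 × 10¹⁹) / (1.9 × 10⁸)³ = 5.394 × 10⁻⁶
Ratio (larger/smaller) = 1.5

Enceladus, by a factor of ≈ 1.5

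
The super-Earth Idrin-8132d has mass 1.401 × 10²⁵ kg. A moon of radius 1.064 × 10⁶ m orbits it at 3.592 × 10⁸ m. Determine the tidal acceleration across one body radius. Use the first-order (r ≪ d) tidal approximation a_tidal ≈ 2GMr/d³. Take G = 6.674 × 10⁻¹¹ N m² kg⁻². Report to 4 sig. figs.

4.293 × 10⁻⁵ m/s²

a_tidal = 2GMr/d³
        = 2 × (6.674 × 10⁻¹¹) × (1.401 × 10²⁵) × (1.064 × 10⁶) / (3.592 × 10⁸)³
        = 4.293 × 10⁻⁵ m/s²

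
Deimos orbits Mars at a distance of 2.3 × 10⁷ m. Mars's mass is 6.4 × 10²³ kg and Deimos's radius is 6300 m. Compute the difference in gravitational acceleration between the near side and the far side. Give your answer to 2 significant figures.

The field gradient is 2GM/d³; across the full diameter 2r the difference is 4GMr/d³.
a_tidal = 4GMr/d³
        = 4 × (6.674 × 10⁻¹¹) × (6.4 × 10²³) × (6300) / (2.3 × 10⁷)³
        = 8.8 × 10⁻⁵ m/s²

8.8 × 10⁻⁵ m/s²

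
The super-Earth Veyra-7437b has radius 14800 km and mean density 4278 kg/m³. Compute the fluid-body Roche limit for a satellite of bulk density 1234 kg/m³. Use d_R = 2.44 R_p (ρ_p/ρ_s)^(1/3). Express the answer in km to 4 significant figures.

54650 km

d_R = 2.44 × 14800 km × (4278/1234)^(1/3)
    = 54650 km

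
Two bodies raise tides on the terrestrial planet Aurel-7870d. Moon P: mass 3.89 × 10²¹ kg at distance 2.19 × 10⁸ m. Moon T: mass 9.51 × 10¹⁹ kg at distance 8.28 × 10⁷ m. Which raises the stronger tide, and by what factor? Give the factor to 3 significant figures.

Moon P, by a factor of ≈ 2.21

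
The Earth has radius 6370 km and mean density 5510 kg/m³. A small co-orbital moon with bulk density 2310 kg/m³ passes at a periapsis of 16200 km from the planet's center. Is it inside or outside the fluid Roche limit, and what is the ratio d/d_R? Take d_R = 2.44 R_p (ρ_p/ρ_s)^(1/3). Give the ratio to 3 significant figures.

inside; d/d_R ≈ 0.780

d_R = 2.44 × (6370 km) × (5510/2310)^(1/3) = 20770 km
d/d_R = (16200) / (20770) = 0.780
Since d/d_R < 1, the body is inside the Roche limit.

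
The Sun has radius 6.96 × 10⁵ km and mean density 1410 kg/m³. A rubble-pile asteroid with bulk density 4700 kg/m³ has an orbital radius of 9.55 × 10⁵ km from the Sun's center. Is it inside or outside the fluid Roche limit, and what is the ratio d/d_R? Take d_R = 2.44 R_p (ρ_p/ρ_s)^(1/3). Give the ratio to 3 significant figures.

d_R = 2.44 × (6.96 × 10⁵ km) × (1410/4700)^(1/3) = 1.137 × 10⁶ km
d/d_R = (9.55 × 10⁵) / (1.137 × 10⁶) = 0.840
Since d/d_R < 1, the body is inside the Roche limit.

inside; d/d_R ≈ 0.840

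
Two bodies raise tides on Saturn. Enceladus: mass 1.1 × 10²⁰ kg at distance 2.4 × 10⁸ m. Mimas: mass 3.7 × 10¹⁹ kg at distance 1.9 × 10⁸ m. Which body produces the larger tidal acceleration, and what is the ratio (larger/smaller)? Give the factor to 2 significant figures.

The tide-raising term goes as M/d³ (the gradient of a 1/d² field).
Enceladus: (1.1 × 10²⁰) / (2.4 × 10⁸)³ = 7.957 × 10⁻⁶
Mimas: (3.7 × 10¹⁹) / (1.9 × 10⁸)³ = 5.394 × 10⁻⁶
Ratio (larger/smaller) = 1.5

Enceladus, by a factor of ≈ 1.5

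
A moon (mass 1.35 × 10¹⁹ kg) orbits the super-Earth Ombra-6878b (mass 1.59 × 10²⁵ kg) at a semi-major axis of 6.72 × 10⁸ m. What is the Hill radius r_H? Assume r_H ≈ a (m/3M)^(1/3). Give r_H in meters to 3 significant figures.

4.41 × 10⁶ m

r_H ≈ a (m/3M)^(1/3)
    = (6.72 × 10⁸) × (1.35 × 10¹⁹ / (3 × 1.59 × 10²⁵))^(1/3)
    = 4.41 × 10⁶ m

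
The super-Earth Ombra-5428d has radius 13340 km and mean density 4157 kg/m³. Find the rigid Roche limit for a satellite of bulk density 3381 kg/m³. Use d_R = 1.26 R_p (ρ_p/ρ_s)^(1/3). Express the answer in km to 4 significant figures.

18010 km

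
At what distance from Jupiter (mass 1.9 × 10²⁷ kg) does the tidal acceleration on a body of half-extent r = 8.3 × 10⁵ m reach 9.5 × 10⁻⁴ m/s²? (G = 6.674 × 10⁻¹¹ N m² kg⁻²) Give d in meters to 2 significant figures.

6.1 × 10⁸ m

2GMr/d³ = a_tidal  ⇒  d = (2GMr / a_tidal)^(1/3)
d = (2 × 6.674×10⁻¹¹ × (1.9 × 10²⁷) × (8.3 × 10⁵) / (9.5 × 10⁻⁴))^(1/3)
  = 6.1 × 10⁸ m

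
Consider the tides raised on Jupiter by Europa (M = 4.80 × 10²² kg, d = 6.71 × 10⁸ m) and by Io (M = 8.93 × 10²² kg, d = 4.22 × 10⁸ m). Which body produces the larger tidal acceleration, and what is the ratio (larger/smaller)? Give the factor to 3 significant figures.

Io, by a factor of ≈ 7.48

Tidal acceleration ∝ M/d³, so compare M/d³ for each.
Europa: (4.80 × 10²²) / (6.71 × 10⁸)³ = 1.589 × 10⁻⁴
Io: (8.93 × 10²²) / (4.22 × 10⁸)³ = 1.188 × 10⁻³
Ratio (larger/smaller) = 7.48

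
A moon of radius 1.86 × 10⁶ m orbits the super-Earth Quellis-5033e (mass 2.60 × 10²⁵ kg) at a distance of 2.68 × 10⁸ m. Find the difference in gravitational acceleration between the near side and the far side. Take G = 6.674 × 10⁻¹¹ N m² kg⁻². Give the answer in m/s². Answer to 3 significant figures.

6.71 × 10⁻⁴ m/s²

a_tidal = 4GMr/d³
        = 4 × (6.674 × 10⁻¹¹) × (2.60 × 10²⁵) × (1.86 × 10⁶) / (2.68 × 10⁸)³
        = 6.71 × 10⁻⁴ m/s²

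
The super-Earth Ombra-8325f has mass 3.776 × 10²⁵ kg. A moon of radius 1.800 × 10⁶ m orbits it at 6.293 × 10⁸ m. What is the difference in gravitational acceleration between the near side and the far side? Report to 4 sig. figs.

a_tidal = 4GMr/d³
        = 4 × (6.674 × 10⁻¹¹) × (3.776 × 10²⁵) × (1.800 × 10⁶) / (6.293 × 10⁸)³
        = 7.281 × 10⁻⁵ m/s²

7.281 × 10⁻⁵ m/s²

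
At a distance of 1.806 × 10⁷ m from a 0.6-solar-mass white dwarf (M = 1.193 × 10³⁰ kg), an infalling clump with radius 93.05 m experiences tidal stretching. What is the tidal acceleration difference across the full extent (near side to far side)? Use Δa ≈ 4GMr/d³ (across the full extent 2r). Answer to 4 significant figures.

5.031 m/s²

Differencing GM/(d−r)² and GM/(d+r)² to first order in r/d gives 4GMr/d³.
a_tidal = 4GMr/d³
        = 4 × (6.674 × 10⁻¹¹) × (1.193 × 10³⁰) × (93.05) / (1.806 × 10⁷)³
        = 5.031 m/s²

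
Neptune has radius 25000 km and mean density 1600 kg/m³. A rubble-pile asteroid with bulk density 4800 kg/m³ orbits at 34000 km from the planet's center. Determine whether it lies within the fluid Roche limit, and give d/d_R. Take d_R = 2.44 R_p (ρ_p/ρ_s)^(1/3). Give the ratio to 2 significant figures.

d_R = 2.44 × (25000 km) × (1600/4800)^(1/3) = 42300 km
d/d_R = (34000) / (42300) = 0.80
Since d/d_R < 1, the body is inside the Roche limit.

inside; d/d_R ≈ 0.80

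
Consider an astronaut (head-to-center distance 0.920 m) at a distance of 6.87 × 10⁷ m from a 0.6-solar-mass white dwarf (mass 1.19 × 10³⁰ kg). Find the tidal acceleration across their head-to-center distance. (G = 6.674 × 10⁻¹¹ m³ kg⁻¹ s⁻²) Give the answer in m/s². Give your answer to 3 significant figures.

Δa = 2GMr/d³
   = 2 × (6.674 × 10⁻¹¹) × (1.19 × 10³⁰) × (0.920) / (6.87 × 10⁷)³
   = 4.51 × 10⁻⁴ m/s²

4.51 × 10⁻⁴ m/s²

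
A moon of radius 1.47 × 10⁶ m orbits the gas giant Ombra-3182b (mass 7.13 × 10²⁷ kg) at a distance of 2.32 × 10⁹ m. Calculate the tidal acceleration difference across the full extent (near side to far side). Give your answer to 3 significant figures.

Δg = 4GMr/d³
   = 4 × (6.674 × 10⁻¹¹) × (7.13 × 10²⁷) × (1.47 × 10⁶) / (2.32 × 10⁹)³
   = 2.24 × 10⁻⁴ m/s²

2.24 × 10⁻⁴ m/s²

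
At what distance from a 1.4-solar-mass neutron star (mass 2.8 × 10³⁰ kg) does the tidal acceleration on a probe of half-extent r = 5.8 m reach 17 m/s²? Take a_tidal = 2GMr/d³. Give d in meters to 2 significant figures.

2GMr/d³ = a_tidal  ⇒  d = (2GMr / a_tidal)^(1/3)
d = (2 × 6.674×10⁻¹¹ × (2.8 × 10³⁰) × (5.8) / (17))^(1/3)
  = 5.0 × 10⁶ m

5.0 × 10⁶ m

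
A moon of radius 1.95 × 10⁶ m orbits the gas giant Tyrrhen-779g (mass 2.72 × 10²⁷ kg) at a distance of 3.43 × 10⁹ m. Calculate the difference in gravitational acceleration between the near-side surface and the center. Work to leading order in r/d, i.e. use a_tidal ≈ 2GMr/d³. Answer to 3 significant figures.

1.75 × 10⁻⁵ m/s²

Δg = 2GMr/d³
   = 2 × (6.674 × 10⁻¹¹) × (2.72 × 10²⁷) × (1.95 × 10⁶) / (3.43 × 10⁹)³
   = 1.75 × 10⁻⁵ m/s²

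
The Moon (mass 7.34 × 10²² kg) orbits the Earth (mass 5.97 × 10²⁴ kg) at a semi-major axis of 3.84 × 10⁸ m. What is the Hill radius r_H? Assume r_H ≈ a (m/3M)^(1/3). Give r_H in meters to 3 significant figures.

6.15 × 10⁷ m

r_H ≈ a (m/3M)^(1/3)
    = (3.84 × 10⁸) × (7.34 × 10²² / (3 × 5.97 × 10²⁴))^(1/3)
    = 6.15 × 10⁷ m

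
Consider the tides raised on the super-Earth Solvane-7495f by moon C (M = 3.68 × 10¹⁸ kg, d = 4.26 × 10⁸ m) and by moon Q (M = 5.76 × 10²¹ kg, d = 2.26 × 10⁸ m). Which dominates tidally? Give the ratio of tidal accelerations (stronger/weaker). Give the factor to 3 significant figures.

Moon Q, by a factor of ≈ 10500

Tidal acceleration ∝ M/d³, so compare M/d³ for each.
Moon C: (3.68 × 10¹⁸) / (4.26 × 10⁸)³ = 4.760 × 10⁻⁸
Moon Q: (5.76 × 10²¹) / (2.26 × 10⁸)³ = 4.990 × 10⁻⁴
Ratio (larger/smaller) = 10500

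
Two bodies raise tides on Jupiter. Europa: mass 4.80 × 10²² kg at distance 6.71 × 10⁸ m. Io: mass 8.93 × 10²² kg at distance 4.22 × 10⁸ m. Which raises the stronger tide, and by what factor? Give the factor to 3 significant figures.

Compare M/d³ for the two perturbers:
Europa: (4.80 × 10²²) / (6.71 × 10⁸)³ = 1.589 × 10⁻⁴
Io: (8.93 × 10²²) / (4.22 × 10⁸)³ = 1.188 × 10⁻³
Ratio (larger/smaller) = 7.48

Io, by a factor of ≈ 7.48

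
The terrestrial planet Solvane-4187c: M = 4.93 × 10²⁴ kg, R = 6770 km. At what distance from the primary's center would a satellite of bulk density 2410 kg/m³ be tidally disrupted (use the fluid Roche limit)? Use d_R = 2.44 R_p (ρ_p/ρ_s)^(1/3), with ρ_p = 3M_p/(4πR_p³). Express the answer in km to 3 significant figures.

ρ_p = 3M_p/(4πR_p³) = 3 × (4.93 × 10²⁴) / (4π × (6.77 × 10⁶ m)³) = 3790 kg/m³
d_R = 2.44 × 6770 km × (3790/2410)^(1/3)
    = 19200 km

19200 km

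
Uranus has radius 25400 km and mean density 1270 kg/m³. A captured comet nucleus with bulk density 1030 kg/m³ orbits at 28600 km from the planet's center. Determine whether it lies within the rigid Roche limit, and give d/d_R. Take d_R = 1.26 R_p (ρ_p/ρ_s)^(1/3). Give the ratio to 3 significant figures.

d_R = 1.26 × (25400 km) × (1270/1030)^(1/3) = 34320 km
d/d_R = (28600) / (34320) = 0.833
Since d/d_R < 1, the body is inside the Roche limit.

inside; d/d_R ≈ 0.833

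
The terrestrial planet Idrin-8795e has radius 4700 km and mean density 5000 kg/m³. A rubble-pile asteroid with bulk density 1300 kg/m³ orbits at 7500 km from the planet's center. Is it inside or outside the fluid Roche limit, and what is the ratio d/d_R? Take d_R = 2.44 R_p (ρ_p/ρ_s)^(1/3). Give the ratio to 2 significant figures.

inside; d/d_R ≈ 0.42

d_R = 2.44 × (4700 km) × (5000/1300)^(1/3) = 17970 km
d/d_R = (7500) / (17970) = 0.42
Since d/d_R < 1, the body is inside the Roche limit.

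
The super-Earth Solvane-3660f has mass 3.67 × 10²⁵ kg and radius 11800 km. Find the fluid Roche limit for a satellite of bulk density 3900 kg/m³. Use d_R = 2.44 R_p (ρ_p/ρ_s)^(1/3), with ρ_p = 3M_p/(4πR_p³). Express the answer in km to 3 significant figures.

32000 km

ρ_p = 3M_p/(4πR_p³) = 3 × (3.67 × 10²⁵) / (4π × (1.18 × 10⁷ m)³) = 5330 kg/m³
d_R = 2.44 × 11800 km × (5330/3900)^(1/3)
    = 32000 km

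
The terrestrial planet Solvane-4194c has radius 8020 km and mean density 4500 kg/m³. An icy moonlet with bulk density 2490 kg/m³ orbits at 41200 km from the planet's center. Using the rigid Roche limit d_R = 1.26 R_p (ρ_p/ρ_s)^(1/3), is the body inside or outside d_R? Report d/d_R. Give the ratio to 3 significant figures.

outside; d/d_R ≈ 3.35

d_R = 1.26 × (8020 km) × (4500/2490)^(1/3) = 12310 km
d/d_R = (41200) / (12310) = 3.35
Since d/d_R > 1, the body is outside the Roche limit.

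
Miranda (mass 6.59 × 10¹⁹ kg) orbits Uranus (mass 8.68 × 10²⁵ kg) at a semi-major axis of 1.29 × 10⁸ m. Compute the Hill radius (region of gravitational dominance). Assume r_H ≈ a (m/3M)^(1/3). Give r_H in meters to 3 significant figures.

r_H ≈ a (m/3M)^(1/3)
    = (1.29 × 10⁸) × (6.59 × 10¹⁹ / (3 × 8.68 × 10²⁵))^(1/3)
    = 8.16 × 10⁵ m

8.16 × 10⁵ m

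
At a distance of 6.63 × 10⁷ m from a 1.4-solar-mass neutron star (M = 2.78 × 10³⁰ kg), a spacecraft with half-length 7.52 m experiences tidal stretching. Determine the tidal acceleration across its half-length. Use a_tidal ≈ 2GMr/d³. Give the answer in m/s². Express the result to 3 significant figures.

Differencing GM/(d−r)² and GM/d² to first order in r/d gives 2GMr/d³.
Δa = 2GMr/d³
   = 2 × (6.674 × 10⁻¹¹) × (2.78 × 10³⁰) × (7.52) / (6.63 × 10⁷)³
   = 9.57 × 10⁻³ m/s²

9.57 × 10⁻³ m/s²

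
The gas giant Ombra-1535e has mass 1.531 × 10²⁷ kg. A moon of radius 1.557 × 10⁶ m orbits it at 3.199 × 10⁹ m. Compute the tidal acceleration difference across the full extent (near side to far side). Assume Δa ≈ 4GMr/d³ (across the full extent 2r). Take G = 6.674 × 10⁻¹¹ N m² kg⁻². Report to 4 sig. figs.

Δa = 4GMr/d³
   = 4 × (6.674 × 10⁻¹¹) × (1.531 × 10²⁷) × (1.557 × 10⁶) / (3.199 × 10⁹)³
   = 1.944 × 10⁻⁵ m/s²

1.944 × 10⁻⁵ m/s²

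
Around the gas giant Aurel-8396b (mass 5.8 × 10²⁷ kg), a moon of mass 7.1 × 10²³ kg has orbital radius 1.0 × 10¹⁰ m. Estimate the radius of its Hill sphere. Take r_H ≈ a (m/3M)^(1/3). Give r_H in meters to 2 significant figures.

3.4 × 10⁸ m

r_H ≈ a (m/3M)^(1/3)
    = (1.0 × 10¹⁰) × (7.1 × 10²³ / (3 × 5.8 × 10²⁷))^(1/3)
    = 3.4 × 10⁸ m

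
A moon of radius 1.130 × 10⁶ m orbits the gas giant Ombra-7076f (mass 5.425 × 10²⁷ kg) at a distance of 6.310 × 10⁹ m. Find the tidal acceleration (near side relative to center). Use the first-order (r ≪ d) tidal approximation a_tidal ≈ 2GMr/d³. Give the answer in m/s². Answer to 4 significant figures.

a_tidal = 2GMr/d³
        = 2 × (6.674 × 10⁻¹¹) × (5.425 × 10²⁷) × (1.130 × 10⁶) / (6.310 × 10⁹)³
        = 3.257 × 10⁻⁶ m/s²

3.257 × 10⁻⁶ m/s²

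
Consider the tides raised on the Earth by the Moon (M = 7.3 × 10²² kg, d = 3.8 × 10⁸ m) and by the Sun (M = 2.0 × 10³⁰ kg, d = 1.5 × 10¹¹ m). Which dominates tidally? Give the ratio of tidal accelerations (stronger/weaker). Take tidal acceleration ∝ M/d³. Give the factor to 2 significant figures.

The Moon, by a factor of ≈ 2.2

Tidal stretch scales as M/d³; compute that for each body.
The Moon: (7.3 × 10²²) / (3.8 × 10⁸)³ = 1.330 × 10⁻³
The Sun: (2.0 × 10³⁰) / (1.5 × 10¹¹)³ = 5.926 × 10⁻⁴
Ratio (larger/smaller) = 2.2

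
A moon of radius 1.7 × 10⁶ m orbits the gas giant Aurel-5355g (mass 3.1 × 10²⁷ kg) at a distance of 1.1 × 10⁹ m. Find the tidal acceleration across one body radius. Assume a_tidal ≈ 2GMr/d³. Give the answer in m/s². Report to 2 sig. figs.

Δg = 2GMr/d³
   = 2 × (6.674 × 10⁻¹¹) × (3.1 × 10²⁷) × (1.7 × 10⁶) / (1.1 × 10⁹)³
   = 5.3 × 10⁻⁴ m/s²

5.3 × 10⁻⁴ m/s²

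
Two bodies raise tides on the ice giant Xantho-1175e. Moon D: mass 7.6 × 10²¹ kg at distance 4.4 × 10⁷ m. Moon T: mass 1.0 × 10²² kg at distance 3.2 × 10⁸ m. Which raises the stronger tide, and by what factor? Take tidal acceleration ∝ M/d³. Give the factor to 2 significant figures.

Moon D, by a factor of ≈ 290

The tide-raising term goes as M/d³ (the gradient of a 1/d² field).
Moon D: (7.6 × 10²¹) / (4.4 × 10⁷)³ = 8.922 × 10⁻²
Moon T: (1.0 × 10²²) / (3.2 × 10⁸)³ = 3.052 × 10⁻⁴
Ratio (larger/smaller) = 290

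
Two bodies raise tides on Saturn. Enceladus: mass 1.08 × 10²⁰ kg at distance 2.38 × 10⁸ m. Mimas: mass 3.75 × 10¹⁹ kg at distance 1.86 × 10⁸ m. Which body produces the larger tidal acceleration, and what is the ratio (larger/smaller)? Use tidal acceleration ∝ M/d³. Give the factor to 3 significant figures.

The tide-raising term goes as M/d³ (the gradient of a 1/d² field).
Enceladus: (1.08 × 10²⁰) / (2.38 × 10⁸)³ = 8.011 × 10⁻⁶
Mimas: (3.75 × 10¹⁹) / (1.86 × 10⁸)³ = 5.828 × 10⁻⁶
Ratio (larger/smaller) = 1.37

Enceladus, by a factor of ≈ 1.37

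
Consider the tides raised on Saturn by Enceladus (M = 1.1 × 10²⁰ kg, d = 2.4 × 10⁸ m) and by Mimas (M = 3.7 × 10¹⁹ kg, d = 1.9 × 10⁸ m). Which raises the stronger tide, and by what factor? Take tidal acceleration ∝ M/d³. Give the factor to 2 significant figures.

Enceladus, by a factor of ≈ 1.5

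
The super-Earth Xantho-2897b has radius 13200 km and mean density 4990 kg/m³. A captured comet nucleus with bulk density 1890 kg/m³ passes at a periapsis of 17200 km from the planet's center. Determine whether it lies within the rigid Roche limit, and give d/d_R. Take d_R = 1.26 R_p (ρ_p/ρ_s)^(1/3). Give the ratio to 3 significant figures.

d_R = 1.26 × (13200 km) × (4990/1890)^(1/3) = 22990 km
d/d_R = (17200) / (22990) = 0.748
Since d/d_R < 1, the body is inside the Roche limit.

inside; d/d_R ≈ 0.748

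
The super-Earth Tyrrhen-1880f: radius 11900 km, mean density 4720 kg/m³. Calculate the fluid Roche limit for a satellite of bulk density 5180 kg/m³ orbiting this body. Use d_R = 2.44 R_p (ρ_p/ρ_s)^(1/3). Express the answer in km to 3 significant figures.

d_R = 2.44 × 11900 km × (4720/5180)^(1/3)
    = 28100 km

28100 km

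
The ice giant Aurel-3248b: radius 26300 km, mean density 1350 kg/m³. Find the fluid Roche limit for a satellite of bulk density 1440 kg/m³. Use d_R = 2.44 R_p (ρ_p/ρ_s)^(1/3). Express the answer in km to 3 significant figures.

62800 km

d_R = 2.44 × 26300 km × (1350/1440)^(1/3)
    = 62800 km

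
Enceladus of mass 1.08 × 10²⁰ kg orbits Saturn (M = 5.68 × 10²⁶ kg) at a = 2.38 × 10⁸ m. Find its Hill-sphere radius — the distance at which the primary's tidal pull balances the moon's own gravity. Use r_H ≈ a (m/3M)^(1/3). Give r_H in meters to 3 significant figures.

9.49 × 10⁵ m

r_H ≈ a (m/3M)^(1/3)
    = (2.38 × 10⁸) × (1.08 × 10²⁰ / (3 × 5.68 × 10²⁶))^(1/3)
    = 9.49 × 10⁵ m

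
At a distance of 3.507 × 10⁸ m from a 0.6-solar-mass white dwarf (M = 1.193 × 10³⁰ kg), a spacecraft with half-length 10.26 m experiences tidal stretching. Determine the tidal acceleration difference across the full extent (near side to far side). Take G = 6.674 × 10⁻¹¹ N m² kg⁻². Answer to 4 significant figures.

7.576 × 10⁻⁵ m/s²

The field gradient is 2GM/d³; across the full diameter 2r the difference is 4GMr/d³.
a_tidal = 4GMr/d³
        = 4 × (6.674 × 10⁻¹¹) × (1.193 × 10³⁰) × (10.26) / (3.507 × 10⁸)³
        = 7.576 × 10⁻⁵ m/s²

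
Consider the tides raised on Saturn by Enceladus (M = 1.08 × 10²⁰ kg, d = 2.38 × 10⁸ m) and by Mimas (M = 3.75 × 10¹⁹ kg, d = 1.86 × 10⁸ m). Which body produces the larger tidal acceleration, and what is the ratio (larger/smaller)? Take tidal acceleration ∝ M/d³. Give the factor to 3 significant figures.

Enceladus, by a factor of ≈ 1.37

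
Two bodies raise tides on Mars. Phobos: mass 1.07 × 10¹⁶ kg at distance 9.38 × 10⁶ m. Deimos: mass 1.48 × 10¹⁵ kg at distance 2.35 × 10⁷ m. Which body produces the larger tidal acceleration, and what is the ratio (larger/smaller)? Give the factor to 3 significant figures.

Tidal acceleration ∝ M/d³, so compare M/d³ for each.
Phobos: (1.07 × 10¹⁶) / (9.38 × 10⁶)³ = 1.297 × 10⁻⁵
Deimos: (1.48 × 10¹⁵) / (2.35 × 10⁷)³ = 1.140 × 10⁻⁷
Ratio (larger/smaller) = 114

Phobos, by a factor of ≈ 114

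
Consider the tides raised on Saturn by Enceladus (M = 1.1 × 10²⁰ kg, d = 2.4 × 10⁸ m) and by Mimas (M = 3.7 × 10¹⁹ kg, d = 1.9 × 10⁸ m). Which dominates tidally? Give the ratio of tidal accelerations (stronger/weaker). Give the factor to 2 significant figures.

Enceladus, by a factor of ≈ 1.5

Compare M/d³ for the two perturbers:
Enceladus: (1.1 × 10²⁰) / (2.4 × 10⁸)³ = 7.957 × 10⁻⁶
Mimas: (3.7 × 10¹⁹) / (1.9 × 10⁸)³ = 5.394 × 10⁻⁶
Ratio (larger/smaller) = 1.5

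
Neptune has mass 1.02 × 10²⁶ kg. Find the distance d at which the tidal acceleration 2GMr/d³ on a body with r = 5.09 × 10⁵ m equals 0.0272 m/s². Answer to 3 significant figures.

6.34 × 10⁷ m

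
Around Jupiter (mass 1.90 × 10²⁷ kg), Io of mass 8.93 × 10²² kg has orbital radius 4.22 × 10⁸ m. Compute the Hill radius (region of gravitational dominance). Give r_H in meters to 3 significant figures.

1.06 × 10⁷ m

r_H ≈ a (m/3M)^(1/3)
    = (4.22 × 10⁸) × (8.93 × 10²² / (3 × 1.90 × 10²⁷))^(1/3)
    = 1.06 × 10⁷ m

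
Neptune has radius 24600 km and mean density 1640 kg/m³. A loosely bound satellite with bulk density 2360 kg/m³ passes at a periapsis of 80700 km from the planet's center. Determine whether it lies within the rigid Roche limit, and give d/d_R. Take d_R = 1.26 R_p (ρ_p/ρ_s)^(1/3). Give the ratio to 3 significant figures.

d_R = 1.26 × (24600 km) × (1640/2360)^(1/3) = 27450 km
d/d_R = (80700) / (27450) = 2.94
Since d/d_R > 1, the body is outside the Roche limit.

outside; d/d_R ≈ 2.94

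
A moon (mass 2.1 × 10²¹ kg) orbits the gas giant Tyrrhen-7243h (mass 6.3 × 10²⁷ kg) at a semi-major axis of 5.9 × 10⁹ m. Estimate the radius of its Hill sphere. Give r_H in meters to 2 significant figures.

r_H ≈ a (m/3M)^(1/3)
    = (5.9 × 10⁹) × (2.1 × 10²¹ / (3 × 6.3 × 10²⁷))^(1/3)
    = 2.8 × 10⁷ m

2.8 × 10⁷ m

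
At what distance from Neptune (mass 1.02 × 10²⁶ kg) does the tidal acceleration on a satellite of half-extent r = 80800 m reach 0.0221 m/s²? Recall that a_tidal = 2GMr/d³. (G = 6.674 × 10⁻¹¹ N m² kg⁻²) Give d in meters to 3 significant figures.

2GMr/d³ = a_tidal  ⇒  d = (2GMr / a_tidal)^(1/3)
d = (2 × 6.674×10⁻¹¹ × (1.02 × 10²⁶) × (80800) / (0.0221))^(1/3)
  = 3.68 × 10⁷ m

3.68 × 10⁷ m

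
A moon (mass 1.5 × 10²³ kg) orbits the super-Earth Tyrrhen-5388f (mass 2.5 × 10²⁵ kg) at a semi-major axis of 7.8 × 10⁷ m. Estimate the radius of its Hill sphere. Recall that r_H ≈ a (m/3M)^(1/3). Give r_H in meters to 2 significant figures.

r_H ≈ a (m/3M)^(1/3)
    = (7.8 × 10⁷) × (1.5 × 10²³ / (3 × 2.5 × 10²⁵))^(1/3)
    = 9.8 × 10⁶ m

9.8 × 10⁶ m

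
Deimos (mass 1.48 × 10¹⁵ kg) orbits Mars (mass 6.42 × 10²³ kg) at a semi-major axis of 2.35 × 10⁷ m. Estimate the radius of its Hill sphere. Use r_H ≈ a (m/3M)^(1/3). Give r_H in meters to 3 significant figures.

r_H ≈ a (m/3M)^(1/3)
    = (2.35 × 10⁷) × (1.48 × 10¹⁵ / (3 × 6.42 × 10²³))^(1/3)
    = 2.15 × 10⁴ m

2.15 × 10⁴ m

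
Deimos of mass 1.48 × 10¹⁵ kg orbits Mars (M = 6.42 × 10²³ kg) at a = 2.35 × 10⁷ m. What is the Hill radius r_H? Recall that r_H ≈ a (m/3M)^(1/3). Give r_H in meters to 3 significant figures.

r_H ≈ a (m/3M)^(1/3)
    = (2.35 × 10⁷) × (1.48 × 10¹⁵ / (3 × 6.42 × 10²³))^(1/3)
    = 2.15 × 10⁴ m

2.15 × 10⁴ m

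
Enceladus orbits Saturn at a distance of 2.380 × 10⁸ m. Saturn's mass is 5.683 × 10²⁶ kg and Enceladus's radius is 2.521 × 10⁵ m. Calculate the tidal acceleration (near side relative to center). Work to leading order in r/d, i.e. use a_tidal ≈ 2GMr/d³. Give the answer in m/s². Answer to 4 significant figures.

1.419 × 10⁻³ m/s²

Δg = 2GMr/d³
   = 2 × (6.674 × 10⁻¹¹) × (5.683 × 10²⁶) × (2.521 × 10⁵) / (2.380 × 10⁸)³
   = 1.419 × 10⁻³ m/s²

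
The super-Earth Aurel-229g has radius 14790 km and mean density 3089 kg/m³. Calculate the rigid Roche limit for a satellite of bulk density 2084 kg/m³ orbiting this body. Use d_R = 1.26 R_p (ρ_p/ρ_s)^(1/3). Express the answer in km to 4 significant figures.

d_R = 1.26 × 14790 km × (3089/2084)^(1/3)
    = 21250 km

21250 km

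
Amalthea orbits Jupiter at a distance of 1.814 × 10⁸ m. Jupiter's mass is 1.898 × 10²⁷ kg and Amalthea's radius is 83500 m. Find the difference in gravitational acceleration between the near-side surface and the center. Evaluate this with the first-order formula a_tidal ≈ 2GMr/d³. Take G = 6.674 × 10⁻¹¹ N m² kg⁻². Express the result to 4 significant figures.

3.544 × 10⁻³ m/s²

a_tidal = 2GMr/d³
        = 2 × (6.674 × 10⁻¹¹) × (1.898 × 10²⁷) × (83500) / (1.814 × 10⁸)³
        = 3.544 × 10⁻³ m/s²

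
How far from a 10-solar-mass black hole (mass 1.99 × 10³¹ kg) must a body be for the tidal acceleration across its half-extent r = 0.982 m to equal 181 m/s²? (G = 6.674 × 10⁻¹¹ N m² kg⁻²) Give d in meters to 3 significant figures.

2.43 × 10⁶ m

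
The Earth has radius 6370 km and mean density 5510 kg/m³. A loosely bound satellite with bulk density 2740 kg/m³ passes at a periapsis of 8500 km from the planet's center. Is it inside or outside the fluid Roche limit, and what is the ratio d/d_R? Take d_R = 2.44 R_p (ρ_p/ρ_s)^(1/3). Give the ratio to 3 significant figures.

inside; d/d_R ≈ 0.433

d_R = 2.44 × (6370 km) × (5510/2740)^(1/3) = 19620 km
d/d_R = (8500) / (19620) = 0.433
Since d/d_R < 1, the body is inside the Roche limit.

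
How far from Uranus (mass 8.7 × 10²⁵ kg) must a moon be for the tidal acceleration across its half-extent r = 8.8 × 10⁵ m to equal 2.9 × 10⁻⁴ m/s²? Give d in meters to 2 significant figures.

2GMr/d³ = a_tidal  ⇒  d = (2GMr / a_tidal)^(1/3)
d = (2 × 6.674×10⁻¹¹ × (8.7 × 10²⁵) × (8.8 × 10⁵) / (2.9 × 10⁻⁴))^(1/3)
  = 3.3 × 10⁸ m

3.3 × 10⁸ m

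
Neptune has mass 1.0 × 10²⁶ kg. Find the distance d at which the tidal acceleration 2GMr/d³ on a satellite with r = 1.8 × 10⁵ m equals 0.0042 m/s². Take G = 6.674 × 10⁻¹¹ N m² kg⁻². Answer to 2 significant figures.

2GMr/d³ = a_tidal  ⇒  d = (2GMr / a_tidal)^(1/3)
d = (2 × 6.674×10⁻¹¹ × (1.0 × 10²⁶) × (1.8 × 10⁵) / (0.0042))^(1/3)
  = 8.3 × 10⁷ m

8.3 × 10⁷ m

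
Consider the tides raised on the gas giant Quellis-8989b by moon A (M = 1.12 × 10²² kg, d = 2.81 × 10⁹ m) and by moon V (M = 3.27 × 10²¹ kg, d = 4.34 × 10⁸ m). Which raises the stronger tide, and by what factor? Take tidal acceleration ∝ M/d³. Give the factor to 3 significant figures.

Moon V, by a factor of ≈ 79.2

Tidal acceleration ∝ M/d³, so compare M/d³ for each.
Moon A: (1.12 × 10²²) / (2.81 × 10⁹)³ = 5.048 × 10⁻⁷
Moon V: (3.27 × 10²¹) / (4.34 × 10⁸)³ = 4.000 × 10⁻⁵
Ratio (larger/smaller) = 79.2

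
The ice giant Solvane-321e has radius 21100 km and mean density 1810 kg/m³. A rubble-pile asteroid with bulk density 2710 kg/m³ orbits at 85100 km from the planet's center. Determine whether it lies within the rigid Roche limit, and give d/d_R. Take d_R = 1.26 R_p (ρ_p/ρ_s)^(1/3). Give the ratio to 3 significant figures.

outside; d/d_R ≈ 3.66

d_R = 1.26 × (21100 km) × (1810/2710)^(1/3) = 23240 km
d/d_R = (85100) / (23240) = 3.66
Since d/d_R > 1, the body is outside the Roche limit.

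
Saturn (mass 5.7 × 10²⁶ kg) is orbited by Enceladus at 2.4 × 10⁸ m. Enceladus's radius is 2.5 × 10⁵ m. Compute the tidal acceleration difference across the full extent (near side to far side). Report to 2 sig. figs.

2.8 × 10⁻³ m/s²

Δa = 4GMr/d³
   = 4 × (6.674 × 10⁻¹¹) × (5.7 × 10²⁶) × (2.5 × 10⁵) / (2.4 × 10⁸)³
   = 2.8 × 10⁻³ m/s²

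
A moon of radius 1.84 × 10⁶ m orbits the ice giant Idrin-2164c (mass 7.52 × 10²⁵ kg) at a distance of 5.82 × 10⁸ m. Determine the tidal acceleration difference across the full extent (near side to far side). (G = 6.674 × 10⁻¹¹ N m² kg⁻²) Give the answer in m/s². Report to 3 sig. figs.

Δa = 4GMr/d³
   = 4 × (6.674 × 10⁻¹¹) × (7.52 × 10²⁵) × (1.84 × 10⁶) / (5.82 × 10⁸)³
   = 1.87 × 10⁻⁴ m/s²

1.87 × 10⁻⁴ m/s²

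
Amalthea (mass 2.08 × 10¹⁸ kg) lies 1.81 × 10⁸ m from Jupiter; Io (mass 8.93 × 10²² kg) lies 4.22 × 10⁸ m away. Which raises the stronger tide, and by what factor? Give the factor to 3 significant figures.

Tidal stretch scales as M/d³; compute that for each body.
Amalthea: (2.08 × 10¹⁸) / (1.81 × 10⁸)³ = 3.508 × 10⁻⁷
Io: (8.93 × 10²²) / (4.22 × 10⁸)³ = 1.188 × 10⁻³
Ratio (larger/smaller) = 3390

Io, by a factor of ≈ 3390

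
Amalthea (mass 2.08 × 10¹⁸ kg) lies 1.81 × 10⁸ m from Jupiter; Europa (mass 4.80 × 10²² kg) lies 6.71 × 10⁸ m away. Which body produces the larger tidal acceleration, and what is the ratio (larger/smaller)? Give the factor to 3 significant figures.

Europa, by a factor of ≈ 453

Compare M/d³ for the two perturbers:
Amalthea: (2.08 × 10¹⁸) / (1.81 × 10⁸)³ = 3.508 × 10⁻⁷
Europa: (4.80 × 10²²) / (6.71 × 10⁸)³ = 1.589 × 10⁻⁴
Ratio (larger/smaller) = 453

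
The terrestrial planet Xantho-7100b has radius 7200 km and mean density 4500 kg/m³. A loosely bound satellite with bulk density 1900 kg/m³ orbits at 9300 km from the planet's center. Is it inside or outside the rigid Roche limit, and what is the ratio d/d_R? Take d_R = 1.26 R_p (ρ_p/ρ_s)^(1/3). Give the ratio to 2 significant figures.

inside; d/d_R ≈ 0.77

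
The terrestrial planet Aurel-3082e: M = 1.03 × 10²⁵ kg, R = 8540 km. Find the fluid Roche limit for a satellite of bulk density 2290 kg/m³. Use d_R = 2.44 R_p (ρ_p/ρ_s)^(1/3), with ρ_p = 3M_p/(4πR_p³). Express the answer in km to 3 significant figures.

ρ_p = 3M_p/(4πR_p³) = 3 × (1.03 × 10²⁵) / (4π × (8.54 × 10⁶ m)³) = 3950 kg/m³
d_R = 2.44 × 8540 km × (3950/2290)^(1/3)
    = 25000 km

25000 km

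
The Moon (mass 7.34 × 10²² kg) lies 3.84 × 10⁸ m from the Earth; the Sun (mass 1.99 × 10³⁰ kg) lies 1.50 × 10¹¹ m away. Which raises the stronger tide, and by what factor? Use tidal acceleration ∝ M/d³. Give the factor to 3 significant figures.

The tide-raising term goes as M/d³ (the gradient of a 1/d² field).
The Moon: (7.34 × 10²²) / (3.84 × 10⁸)³ = 1.296 × 10⁻³
The Sun: (1.99 × 10³⁰) / (1.50 × 10¹¹)³ = 5.896 × 10⁻⁴
Ratio (larger/smaller) = 2.20

The Moon, by a factor of ≈ 2.20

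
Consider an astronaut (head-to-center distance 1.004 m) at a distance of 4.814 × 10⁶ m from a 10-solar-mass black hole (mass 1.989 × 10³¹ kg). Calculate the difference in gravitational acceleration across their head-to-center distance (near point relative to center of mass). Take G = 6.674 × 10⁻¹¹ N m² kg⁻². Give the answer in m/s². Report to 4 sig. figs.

2.389 × 10¹ m/s²

Δg = 2GMr/d³
   = 2 × (6.674 × 10⁻¹¹) × (1.989 × 10³¹) × (1.004) / (4.814 × 10⁶)³
   = 2.389 × 10¹ m/s²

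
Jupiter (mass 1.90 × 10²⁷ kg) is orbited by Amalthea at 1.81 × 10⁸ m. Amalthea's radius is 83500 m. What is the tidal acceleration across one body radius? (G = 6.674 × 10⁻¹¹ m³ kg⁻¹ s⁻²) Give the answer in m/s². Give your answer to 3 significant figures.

a_tidal = 2GMr/d³
        = 2 × (6.674 × 10⁻¹¹) × (1.90 × 10²⁷) × (83500) / (1.81 × 10⁸)³
        = 3.57 × 10⁻³ m/s²

3.57 × 10⁻³ m/s²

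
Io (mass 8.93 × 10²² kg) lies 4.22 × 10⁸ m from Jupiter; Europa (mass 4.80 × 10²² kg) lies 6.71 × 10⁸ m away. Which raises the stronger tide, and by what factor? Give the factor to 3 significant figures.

Tidal stretch scales as M/d³; compute that for each body.
Io: (8.93 × 10²²) / (4.22 × 10⁸)³ = 1.188 × 10⁻³
Europa: (4.80 × 10²²) / (6.71 × 10⁸)³ = 1.589 × 10⁻⁴
Ratio (larger/smaller) = 7.48

Io, by a factor of ≈ 7.48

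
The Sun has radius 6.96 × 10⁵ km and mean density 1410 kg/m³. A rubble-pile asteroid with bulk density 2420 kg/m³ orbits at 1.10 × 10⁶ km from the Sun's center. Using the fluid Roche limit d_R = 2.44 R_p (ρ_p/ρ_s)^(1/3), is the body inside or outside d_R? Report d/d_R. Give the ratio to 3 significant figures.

d_R = 2.44 × (6.96 × 10⁵ km) × (1410/2420)^(1/3) = 1.418 × 10⁶ km
d/d_R = (1.10 × 10⁶) / (1.418 × 10⁶) = 0.776
Since d/d_R < 1, the body is inside the Roche limit.

inside; d/d_R ≈ 0.776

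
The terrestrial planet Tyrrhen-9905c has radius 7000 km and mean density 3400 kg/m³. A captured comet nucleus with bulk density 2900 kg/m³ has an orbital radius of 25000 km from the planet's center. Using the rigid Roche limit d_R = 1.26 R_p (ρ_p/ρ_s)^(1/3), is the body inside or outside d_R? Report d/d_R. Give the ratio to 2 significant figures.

outside; d/d_R ≈ 2.7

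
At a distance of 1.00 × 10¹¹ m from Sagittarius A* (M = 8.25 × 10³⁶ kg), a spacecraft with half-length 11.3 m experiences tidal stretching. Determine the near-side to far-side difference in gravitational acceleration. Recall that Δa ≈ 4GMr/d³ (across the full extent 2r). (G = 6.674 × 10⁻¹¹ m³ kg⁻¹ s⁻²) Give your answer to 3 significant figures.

2.49 × 10⁻⁵ m/s²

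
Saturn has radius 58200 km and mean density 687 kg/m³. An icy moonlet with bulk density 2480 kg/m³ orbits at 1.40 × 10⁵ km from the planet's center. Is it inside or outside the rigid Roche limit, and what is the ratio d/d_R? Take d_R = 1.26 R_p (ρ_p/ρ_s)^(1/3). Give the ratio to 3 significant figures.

d_R = 1.26 × (58200 km) × (687/2480)^(1/3) = 47800 km
d/d_R = (1.40 × 10⁵) / (47800) = 2.93
Since d/d_R > 1, the body is outside the Roche limit.

outside; d/d_R ≈ 2.93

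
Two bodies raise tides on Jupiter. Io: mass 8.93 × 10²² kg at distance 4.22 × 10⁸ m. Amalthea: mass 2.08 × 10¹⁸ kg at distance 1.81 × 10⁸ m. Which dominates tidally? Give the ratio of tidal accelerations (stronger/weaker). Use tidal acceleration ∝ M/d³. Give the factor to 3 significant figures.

Io, by a factor of ≈ 3390

Tidal acceleration ∝ M/d³, so compare M/d³ for each.
Io: (8.93 × 10²²) / (4.22 × 10⁸)³ = 1.188 × 10⁻³
Amalthea: (2.08 × 10¹⁸) / (1.81 × 10⁸)³ = 3.508 × 10⁻⁷
Ratio (larger/smaller) = 3390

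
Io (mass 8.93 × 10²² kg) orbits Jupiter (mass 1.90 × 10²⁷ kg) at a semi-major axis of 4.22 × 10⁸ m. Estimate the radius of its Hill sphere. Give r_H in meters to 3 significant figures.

r_H ≈ a (m/3M)^(1/3)
    = (4.22 × 10⁸) × (8.93 × 10²² / (3 × 1.90 × 10²⁷))^(1/3)
    = 1.06 × 10⁷ m

1.06 × 10⁷ m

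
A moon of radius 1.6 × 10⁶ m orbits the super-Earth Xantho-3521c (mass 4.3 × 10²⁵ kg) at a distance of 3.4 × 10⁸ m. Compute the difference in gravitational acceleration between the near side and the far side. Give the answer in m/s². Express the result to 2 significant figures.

Δg = 4GMr/d³
   = 4 × (6.674 × 10⁻¹¹) × (4.3 × 10²⁵) × (1.6 × 10⁶) / (3.4 × 10⁸)³
   = 4.7 × 10⁻⁴ m/s²

4.7 × 10⁻⁴ m/s²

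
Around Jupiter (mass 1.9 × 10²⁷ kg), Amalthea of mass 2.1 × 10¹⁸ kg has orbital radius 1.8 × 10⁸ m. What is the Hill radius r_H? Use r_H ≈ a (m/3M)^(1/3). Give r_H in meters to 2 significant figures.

1.3 × 10⁵ m

r_H ≈ a (m/3M)^(1/3)
    = (1.8 × 10⁸) × (2.1 × 10¹⁸ / (3 × 1.9 × 10²⁷))^(1/3)
    = 1.3 × 10⁵ m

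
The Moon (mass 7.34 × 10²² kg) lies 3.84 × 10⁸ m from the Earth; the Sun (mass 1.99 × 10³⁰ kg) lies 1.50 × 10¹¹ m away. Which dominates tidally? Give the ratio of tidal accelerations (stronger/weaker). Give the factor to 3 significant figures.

The tide-raising term goes as M/d³ (the gradient of a 1/d² field).
The Moon: (7.34 × 10²²) / (3.84 × 10⁸)³ = 1.296 × 10⁻³
The Sun: (1.99 × 10³⁰) / (1.50 × 10¹¹)³ = 5.896 × 10⁻⁴
Ratio (larger/smaller) = 2.20

The Moon, by a factor of ≈ 2.20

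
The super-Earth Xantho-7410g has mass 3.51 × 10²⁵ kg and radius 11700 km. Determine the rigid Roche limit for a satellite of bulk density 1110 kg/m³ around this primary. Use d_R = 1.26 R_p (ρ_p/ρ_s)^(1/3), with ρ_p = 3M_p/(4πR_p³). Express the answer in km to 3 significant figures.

24700 km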